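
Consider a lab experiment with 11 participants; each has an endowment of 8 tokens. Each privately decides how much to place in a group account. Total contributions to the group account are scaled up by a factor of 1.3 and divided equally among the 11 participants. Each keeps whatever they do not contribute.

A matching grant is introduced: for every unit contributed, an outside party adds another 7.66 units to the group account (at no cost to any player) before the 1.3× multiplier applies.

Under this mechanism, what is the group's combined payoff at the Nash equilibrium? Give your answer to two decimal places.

The effective private return per unit is now 1.3 × 8.66 / 11 = 1.0235 > 1, so every player's dominant strategy flips to full contribution.
So the Nash equilibrium is full contribution by all 11; the group earns 1.3 × 8.66 × 88 = 990.70.

990.70 tokens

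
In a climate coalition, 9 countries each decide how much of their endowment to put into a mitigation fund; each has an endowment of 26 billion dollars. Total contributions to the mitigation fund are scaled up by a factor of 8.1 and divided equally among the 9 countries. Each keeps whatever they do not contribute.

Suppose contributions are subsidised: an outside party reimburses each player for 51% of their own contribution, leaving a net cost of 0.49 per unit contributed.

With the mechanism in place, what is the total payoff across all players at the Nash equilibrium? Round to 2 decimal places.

Under the mechanism each unit contributed yields (8.1/9) / 0.49 = 1.8367 back to its contributor per unit of net cost, which exceeds 1, making full contribution the dominant choice for everyone.
At the Nash equilibrium everyone contributes 26. Group total payoff = 9 × (26 × 0.51 + 8.1 × 26) = 2014.74.

2014.74 billion dollars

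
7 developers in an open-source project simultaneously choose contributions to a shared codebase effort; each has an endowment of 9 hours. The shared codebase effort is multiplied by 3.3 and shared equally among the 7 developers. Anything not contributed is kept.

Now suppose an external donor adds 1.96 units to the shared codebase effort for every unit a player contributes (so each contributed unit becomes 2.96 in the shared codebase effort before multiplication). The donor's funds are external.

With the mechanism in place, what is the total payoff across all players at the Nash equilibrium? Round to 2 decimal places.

615.38 hours

Under the mechanism each unit contributed yields 3.3 × 2.96 / 7 = 1.3954 back to its contributor per unit of net cost, which exceeds 1, making full contribution the dominant choice for everyone.
At the Nash equilibrium everyone contributes 9. Group total payoff = 3.3 × 2.96 × 63 = 615.38.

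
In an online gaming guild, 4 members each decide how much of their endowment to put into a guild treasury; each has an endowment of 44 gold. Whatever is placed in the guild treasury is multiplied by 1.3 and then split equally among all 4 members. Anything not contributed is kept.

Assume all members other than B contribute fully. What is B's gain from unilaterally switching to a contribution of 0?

29.70 gold

Switching from a contribution of 44 to 0 lets B keep an extra 44 gold, but lowers the guild treasury by 44, which costs B their own share of that drop: 1.3/4 × 44 = 14.30.
Net gain = 44 − 14.30 = 29.70. The private return per contributed unit (0.3250) is below 1, so free-riding is indeed the best response regardless of what the others do.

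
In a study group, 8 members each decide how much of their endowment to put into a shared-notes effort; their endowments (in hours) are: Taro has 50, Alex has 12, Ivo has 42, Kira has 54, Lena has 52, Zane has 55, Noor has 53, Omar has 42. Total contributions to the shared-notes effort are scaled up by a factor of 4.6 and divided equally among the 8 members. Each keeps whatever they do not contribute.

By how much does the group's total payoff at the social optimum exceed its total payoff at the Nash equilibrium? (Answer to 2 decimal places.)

The private return per contributed unit is 4.6/8 = 0.5750 < 1 for every player regardless of endowment, so the Nash equilibrium is zero contribution and the group total is Σ E_j = 50 + 12 + 42 + 54 + 52 + 55 + 53 + 42 = 360.
Each contributed unit returns 4.600 to the group, so the social optimum is full contribution by everyone: group total = 4.600 × 360 = 1656.00.
Efficiency loss = (4.600 − 1) × 360 = 1296.00.

1296.00 hours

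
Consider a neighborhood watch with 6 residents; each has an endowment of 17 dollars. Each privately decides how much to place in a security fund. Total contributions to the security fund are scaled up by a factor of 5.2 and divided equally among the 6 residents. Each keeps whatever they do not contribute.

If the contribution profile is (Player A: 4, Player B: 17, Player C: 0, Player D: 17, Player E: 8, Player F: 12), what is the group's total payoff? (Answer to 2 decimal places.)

Total contributed: 4 + 17 + 0 + 17 + 8 + 12 = 58; total kept: 6 × 17 − 58 = 44.
The security fund pays out 5.2 × 58 = 301.60 in aggregate.
Group total = 44 + 301.60 = 345.60.

345.60 dollars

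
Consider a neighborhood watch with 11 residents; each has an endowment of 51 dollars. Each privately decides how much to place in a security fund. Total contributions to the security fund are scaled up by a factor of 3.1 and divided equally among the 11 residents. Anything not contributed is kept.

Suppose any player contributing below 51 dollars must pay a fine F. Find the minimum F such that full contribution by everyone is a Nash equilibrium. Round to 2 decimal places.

Given the others contribute fully, the best deviation is to contribute 0 (any partial contribution still incurs the fine and gives up units whose private return 0.2818 is below 1).
Deviating from 51 to 0 saves 51 dollars but forfeits the deviator's share of the drop in the security fund: 3.1/11 × 51 = 14.37.
So the deviation gain is 51 − 14.37 = 36.63, and the fine must be at least 36.63 dollars to wipe it out.

36.63 dollars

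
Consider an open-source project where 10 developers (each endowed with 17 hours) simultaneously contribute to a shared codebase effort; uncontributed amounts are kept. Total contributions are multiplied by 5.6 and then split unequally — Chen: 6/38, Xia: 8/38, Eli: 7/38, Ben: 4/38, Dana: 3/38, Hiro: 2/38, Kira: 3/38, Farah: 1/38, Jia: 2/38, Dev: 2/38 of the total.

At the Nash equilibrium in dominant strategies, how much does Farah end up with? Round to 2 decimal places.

22.01 hours

Each unit j contributes comes back to j as 5.6 × (j's share), so j prefers to contribute only if that share exceeds 1/5.6 = 0.1786; otherwise keeping the unit dominates.
Xia and Eli clear that bar, contributing 17 each; the remaining 8 contribute 0. Total contributed: 34.
Farah keeps 17 and receives 5.6 × 34 × 1/38 = 5.01 from the shared codebase effort, for a payoff of 22.01.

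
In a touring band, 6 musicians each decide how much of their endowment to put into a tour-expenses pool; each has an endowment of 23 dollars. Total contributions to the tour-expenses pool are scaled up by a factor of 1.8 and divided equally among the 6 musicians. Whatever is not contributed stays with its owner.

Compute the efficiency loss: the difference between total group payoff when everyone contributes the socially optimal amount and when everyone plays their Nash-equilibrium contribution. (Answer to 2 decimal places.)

Each contributed unit returns 1.8/6 = 0.3000 to its contributor — below 1 — so contributing 0 is dominant for every player. At the Nash equilibrium everyone keeps their 23, and the group total is 6 × 23 = 138.
Each contributed unit returns 1.800 to the group as a whole (0.3000 to each of 6 players), which exceeds 1, so the social optimum is full contribution: group total = 1.800 × 138 = 248.40.
Efficiency loss = 248.40 − 138 = 110.40.

110.40 dollars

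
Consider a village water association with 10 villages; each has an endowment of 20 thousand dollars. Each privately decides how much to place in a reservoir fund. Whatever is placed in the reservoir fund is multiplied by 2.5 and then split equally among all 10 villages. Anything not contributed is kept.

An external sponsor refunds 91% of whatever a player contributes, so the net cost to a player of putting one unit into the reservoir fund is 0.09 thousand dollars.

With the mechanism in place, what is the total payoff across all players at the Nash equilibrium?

Under the mechanism each unit contributed yields (2.5/10) / 0.09 = 2.7778 back to its contributor per unit of net cost, which exceeds 1, making full contribution the dominant choice for everyone.
So the Nash equilibrium is full contribution by all 10; the group earns 10 × (20 × 0.91 + 2.5 × 20) = 682.00.

682.00 thousand dollars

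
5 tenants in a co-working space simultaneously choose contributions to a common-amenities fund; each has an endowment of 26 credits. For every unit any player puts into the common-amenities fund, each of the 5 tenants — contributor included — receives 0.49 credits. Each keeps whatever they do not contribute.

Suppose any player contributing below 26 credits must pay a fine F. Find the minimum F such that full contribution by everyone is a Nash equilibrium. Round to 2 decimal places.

13.26 credits

Given the others contribute fully, the best deviation is to contribute 0 (any partial contribution still incurs the fine and gives up units whose private return 0.49 is below 1).
Deviating from 26 to 0 saves 26 credits but forfeits the deviator's share of the drop in the common-amenities fund: 0.49 × 26 = 12.74.
So the deviation gain is 26 − 12.74 = 13.26, and the fine must be at least 13.26 credits to wipe it out.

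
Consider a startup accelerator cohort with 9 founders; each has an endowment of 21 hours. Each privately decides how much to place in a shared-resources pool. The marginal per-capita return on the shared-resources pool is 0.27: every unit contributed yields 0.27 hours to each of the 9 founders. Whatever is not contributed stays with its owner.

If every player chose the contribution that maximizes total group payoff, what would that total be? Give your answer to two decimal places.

459.27 hours

Each contributed unit returns 2.430 to the group as a whole (0.27 to each of 9 players), which exceeds 1, so the social optimum is full contribution: group total = 2.430 × 189 = 459.27.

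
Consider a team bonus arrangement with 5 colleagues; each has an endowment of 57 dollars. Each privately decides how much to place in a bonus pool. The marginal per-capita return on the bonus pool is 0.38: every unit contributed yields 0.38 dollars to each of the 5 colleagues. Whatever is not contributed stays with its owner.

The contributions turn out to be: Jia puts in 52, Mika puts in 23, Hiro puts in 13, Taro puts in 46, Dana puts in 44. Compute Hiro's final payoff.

111.64 dollars

Total contributed: 52 + 23 + 13 + 46 + 44 = 178.
Each receives 0.38 × 178 = 67.64 from the bonus pool.
Hiro keeps 57 − 13 = 44, so Hiro's payoff is 44 + 67.64 = 111.64.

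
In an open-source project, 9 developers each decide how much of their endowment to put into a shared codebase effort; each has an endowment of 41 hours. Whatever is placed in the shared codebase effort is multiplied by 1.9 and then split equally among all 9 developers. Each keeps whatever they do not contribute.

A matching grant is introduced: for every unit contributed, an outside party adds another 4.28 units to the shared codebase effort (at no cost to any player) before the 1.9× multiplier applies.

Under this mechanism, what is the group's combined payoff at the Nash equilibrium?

With the mechanism, a contributed unit returns 1.9 × 5.28 / 9 = 1.1147 per unit of net cost to the contributor — now above 1 — so contributing fully is weakly dominant for every player.
At the Nash equilibrium everyone contributes 41. Group total payoff = 1.9 × 5.28 × 369 = 3701.81.

3701.81 hours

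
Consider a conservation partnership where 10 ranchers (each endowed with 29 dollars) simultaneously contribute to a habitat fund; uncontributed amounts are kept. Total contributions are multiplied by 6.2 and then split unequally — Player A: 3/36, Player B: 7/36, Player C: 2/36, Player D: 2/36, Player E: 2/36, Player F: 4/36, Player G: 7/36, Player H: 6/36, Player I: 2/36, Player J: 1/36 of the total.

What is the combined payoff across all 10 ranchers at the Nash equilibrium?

742.40 dollars

Player j's private return per contributed unit is 6.2 × (j's share). Contributing is weakly dominant for j when that share is at least 1/6.2 = 0.1613, and contributing 0 is dominant otherwise.
Player B, Player G and Player H clear that bar, contributing 29 each; the remaining 7 contribute 0. Total contributed: 87.
The habitat fund pays out 6.2 × 87 = 539.40 in total (split across the unequal shares, but the aggregate is all that matters for the group sum).
The 7 free-riders keep 29 each, adding 203. Group total = 203 + 539.40 = 742.40.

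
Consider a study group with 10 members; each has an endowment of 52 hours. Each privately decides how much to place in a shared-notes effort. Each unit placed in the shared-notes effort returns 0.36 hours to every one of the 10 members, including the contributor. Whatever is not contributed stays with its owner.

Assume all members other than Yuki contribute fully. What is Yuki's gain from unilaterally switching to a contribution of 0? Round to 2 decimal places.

33.28 hours

Switching from a contribution of 52 to 0 lets Yuki keep an extra 52 hours, but lowers the shared-notes effort by 52, which costs Yuki their own share of that drop: 0.36 × 52 = 18.72.
Net gain = 52 − 18.72 = 33.28. The private return per contributed unit (0.36) is below 1, so free-riding is indeed the best response regardless of what the others do.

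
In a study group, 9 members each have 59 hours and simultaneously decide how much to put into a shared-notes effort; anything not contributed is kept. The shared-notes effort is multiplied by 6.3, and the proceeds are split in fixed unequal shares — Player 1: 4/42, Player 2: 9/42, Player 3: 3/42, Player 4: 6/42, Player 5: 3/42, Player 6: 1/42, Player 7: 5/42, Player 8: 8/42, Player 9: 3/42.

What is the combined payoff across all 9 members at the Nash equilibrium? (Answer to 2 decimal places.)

1156.40 hours

Player j's private return per contributed unit is 6.3 × (j's share). Contributing is weakly dominant for j when that share is at least 1/6.3 = 0.1587, and contributing 0 is dominant otherwise.
The shares above 0.1587 belong to Player 2 and Player 8, contributing 59 each; the remaining 7 contribute 0. Total contributed: 118.
The shared-notes effort pays out 6.3 × 118 = 743.40 in total (split across the unequal shares, but the aggregate is all that matters for the group sum).
The 7 free-riders keep 59 each, adding 413. Group total = 413 + 743.40 = 1156.40.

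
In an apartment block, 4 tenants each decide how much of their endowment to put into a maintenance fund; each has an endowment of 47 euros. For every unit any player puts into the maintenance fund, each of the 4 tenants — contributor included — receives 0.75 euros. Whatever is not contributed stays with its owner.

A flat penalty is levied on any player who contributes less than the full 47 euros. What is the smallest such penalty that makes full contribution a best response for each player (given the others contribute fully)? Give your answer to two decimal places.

11.75 euros

Given the others contribute fully, the best deviation is to contribute 0 (any partial contribution still incurs the fine and gives up units whose private return 0.75 is below 1).
Deviating from 47 to 0 saves 47 euros but forfeits the deviator's share of the drop in the maintenance fund: 0.75 × 47 = 35.25.
So the deviation gain is 47 − 35.25 = 11.75, and the fine must be at least 11.75 euros to wipe it out.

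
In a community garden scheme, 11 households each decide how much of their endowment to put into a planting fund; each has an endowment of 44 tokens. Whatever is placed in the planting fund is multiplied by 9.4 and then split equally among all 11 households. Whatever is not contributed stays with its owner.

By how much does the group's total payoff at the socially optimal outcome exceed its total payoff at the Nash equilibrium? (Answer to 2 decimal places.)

4065.60 tokens

Each contributed unit returns 9.4/11 = 0.8545 to its contributor — below 1 — so contributing 0 is dominant for every player. At the Nash equilibrium everyone keeps their 44, and the group total is 11 × 44 = 484.
Each contributed unit returns 9.400 to the group as a whole (0.8545 to each of 11 players), which exceeds 1, so the social optimum is full contribution: group total = 9.400 × 484 = 4549.60.
Efficiency loss = 4549.60 − 484 = 4065.60.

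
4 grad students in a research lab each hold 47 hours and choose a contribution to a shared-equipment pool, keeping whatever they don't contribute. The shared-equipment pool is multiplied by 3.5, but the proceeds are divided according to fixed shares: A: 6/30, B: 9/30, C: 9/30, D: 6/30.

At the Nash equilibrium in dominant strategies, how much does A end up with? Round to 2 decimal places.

112.80 hours

Each unit j contributes comes back to j as 3.5 × (j's share), so j prefers to contribute only if that share exceeds 1/3.5 = 0.2857; otherwise keeping the unit dominates.
The shares above 0.2857 belong to B and C, contributing 47 each; the remaining 2 contribute 0. Total contributed: 94.
A keeps 47 and receives 3.5 × 94 × 6/30 = 65.80 from the shared-equipment pool, for a payoff of 112.80.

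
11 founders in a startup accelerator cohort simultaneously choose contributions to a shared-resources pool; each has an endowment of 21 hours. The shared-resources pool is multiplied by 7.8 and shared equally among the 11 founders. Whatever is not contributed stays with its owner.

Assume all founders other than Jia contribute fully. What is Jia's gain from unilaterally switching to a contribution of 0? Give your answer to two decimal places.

6.11 hours

Switching from a contribution of 21 to 0 lets Jia keep an extra 21 hours, but lowers the shared-resources pool by 21, which costs Jia their own share of that drop: 7.8/11 × 21 = 14.89.
Net gain = 21 − 14.89 = 6.11. The private return per contributed unit (0.7091) is below 1, so free-riding is indeed the best response regardless of what the others do.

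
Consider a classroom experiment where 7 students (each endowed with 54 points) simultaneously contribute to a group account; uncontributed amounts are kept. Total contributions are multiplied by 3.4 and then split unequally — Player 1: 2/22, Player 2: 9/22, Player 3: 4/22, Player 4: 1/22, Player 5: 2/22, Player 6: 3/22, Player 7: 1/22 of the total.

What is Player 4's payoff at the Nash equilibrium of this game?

For player j, contributing a unit is worthwhile iff 3.4 × (j's share) ≥ 1, i.e. iff j's share is at least 0.2941.
The only share above 0.2941 is Player 2's 9/22, contributing 54; the remaining 6 contribute 0. Total contributed: 54.
Player 4 keeps 54 and receives 3.4 × 54 × 1/22 = 8.35 from the group account, for a payoff of 62.35.

62.35 points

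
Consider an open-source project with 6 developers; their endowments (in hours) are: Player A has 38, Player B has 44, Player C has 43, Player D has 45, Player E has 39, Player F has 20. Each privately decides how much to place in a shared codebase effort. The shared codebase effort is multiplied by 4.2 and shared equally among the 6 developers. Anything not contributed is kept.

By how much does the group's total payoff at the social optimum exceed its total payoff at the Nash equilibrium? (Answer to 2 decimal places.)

732.80 hours

The private return per contributed unit is 4.2/6 = 0.7000 < 1 for every player regardless of endowment, so the Nash equilibrium is zero contribution and the group total is Σ E_j = 38 + 44 + 43 + 45 + 39 + 20 = 229.
Each contributed unit returns 4.200 to the group, so the social optimum is full contribution by everyone: group total = 4.200 × 229 = 961.80.
Efficiency loss = (4.200 − 1) × 229 = 732.80.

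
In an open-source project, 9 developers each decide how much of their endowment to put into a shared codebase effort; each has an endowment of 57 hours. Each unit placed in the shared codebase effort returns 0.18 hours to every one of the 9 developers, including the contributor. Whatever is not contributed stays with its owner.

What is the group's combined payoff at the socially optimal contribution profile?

Each contributed unit returns 1.620 to the group as a whole (0.18 to each of 9 players), which exceeds 1, so the social optimum is full contribution: group total = 1.620 × 513 = 831.06.

831.06 hours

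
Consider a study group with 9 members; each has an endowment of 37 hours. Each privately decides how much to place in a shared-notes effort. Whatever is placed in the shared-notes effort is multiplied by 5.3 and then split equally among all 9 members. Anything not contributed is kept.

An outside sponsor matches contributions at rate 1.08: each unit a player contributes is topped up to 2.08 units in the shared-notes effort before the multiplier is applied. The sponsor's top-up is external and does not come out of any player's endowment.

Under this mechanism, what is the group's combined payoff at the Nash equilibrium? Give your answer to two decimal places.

3670.99 hours

The effective private return per unit is now 5.3 × 2.08 / 9 = 1.2249 > 1, so every player's dominant strategy flips to full contribution.
So the Nash equilibrium is full contribution by all 9; the group earns 5.3 × 2.08 × 333 = 3670.99.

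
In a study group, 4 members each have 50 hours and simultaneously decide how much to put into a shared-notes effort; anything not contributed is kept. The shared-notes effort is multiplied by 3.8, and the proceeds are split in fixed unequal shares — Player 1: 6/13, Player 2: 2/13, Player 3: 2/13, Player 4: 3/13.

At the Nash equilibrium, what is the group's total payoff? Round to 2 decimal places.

340.00 hours

Player j's private return per contributed unit is 3.8 × (j's share). Contributing is weakly dominant for j when that share is at least 1/3.8 = 0.2632, and contributing 0 is dominant otherwise.
Player 1 alone (share 6/13) is above the threshold, contributing 50; the remaining 3 contribute 0. Total contributed: 50.
The shared-notes effort pays out 3.8 × 50 = 190.00 in total (split across the unequal shares, but the aggregate is all that matters for the group sum).
The 3 free-riders keep 50 each, adding 150. Group total = 150 + 190.00 = 340.00.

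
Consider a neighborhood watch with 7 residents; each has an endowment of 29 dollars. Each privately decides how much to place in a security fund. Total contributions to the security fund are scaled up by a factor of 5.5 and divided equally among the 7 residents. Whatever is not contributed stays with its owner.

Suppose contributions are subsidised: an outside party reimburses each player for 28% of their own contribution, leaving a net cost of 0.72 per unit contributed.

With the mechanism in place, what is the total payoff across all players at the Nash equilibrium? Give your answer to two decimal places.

1173.34 dollars

With the mechanism, a contributed unit returns (5.5/7) / 0.72 = 1.0913 per unit of net cost to the contributor — now above 1 — so contributing fully is weakly dominant for every player.
At the Nash equilibrium everyone contributes 29. Group total payoff = 7 × (29 × 0.28 + 5.5 × 29) = 1173.34.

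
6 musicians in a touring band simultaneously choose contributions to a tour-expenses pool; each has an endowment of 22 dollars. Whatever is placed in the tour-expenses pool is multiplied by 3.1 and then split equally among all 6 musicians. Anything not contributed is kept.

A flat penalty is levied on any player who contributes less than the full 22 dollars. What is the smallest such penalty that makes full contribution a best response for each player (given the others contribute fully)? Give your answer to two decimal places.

Given the others contribute fully, the best deviation is to contribute 0 (any partial contribution still incurs the fine and gives up units whose private return 0.5167 is below 1).
Deviating from 22 to 0 saves 22 dollars but forfeits the deviator's share of the drop in the tour-expenses pool: 3.1/6 × 22 = 11.37.
So the deviation gain is 22 − 11.37 = 10.63, and the fine must be at least 10.63 dollars to wipe it out.

10.63 dollars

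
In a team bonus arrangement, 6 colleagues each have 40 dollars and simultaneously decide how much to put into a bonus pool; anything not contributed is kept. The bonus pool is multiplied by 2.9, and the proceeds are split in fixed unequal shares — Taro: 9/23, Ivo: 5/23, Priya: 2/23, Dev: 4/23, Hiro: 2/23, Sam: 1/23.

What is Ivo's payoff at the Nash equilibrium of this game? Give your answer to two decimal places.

65.22 dollars

Player j's private return per contributed unit is 2.9 × (j's share). Contributing is weakly dominant for j when that share is at least 1/2.9 = 0.3448, and contributing 0 is dominant otherwise.
The only share above 0.3448 is Taro's 9/23, contributing 40; the remaining 5 contribute 0. Total contributed: 40.
Ivo keeps 40 and receives 2.9 × 40 × 5/23 = 25.22 from the bonus pool, for a payoff of 65.22.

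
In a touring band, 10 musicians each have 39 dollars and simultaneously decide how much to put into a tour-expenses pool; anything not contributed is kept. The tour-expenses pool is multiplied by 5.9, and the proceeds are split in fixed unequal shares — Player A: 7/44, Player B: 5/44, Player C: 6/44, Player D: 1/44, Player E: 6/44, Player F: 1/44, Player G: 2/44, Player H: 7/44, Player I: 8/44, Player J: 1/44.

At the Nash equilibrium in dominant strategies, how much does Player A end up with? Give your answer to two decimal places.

75.61 dollars

For player j, contributing a unit is worthwhile iff 5.9 × (j's share) ≥ 1, i.e. iff j's share is at least 0.1695.
Player I alone (share 8/44) is above the threshold, contributing 39; the remaining 9 contribute 0. Total contributed: 39.
Player A keeps 39 and receives 5.9 × 39 × 7/44 = 36.61 from the tour-expenses pool, for a payoff of 75.61.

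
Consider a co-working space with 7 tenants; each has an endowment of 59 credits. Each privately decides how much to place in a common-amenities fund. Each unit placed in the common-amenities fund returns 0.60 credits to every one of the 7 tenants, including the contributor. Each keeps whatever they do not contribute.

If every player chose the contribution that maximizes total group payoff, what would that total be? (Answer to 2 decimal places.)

1734.60 credits

Each contributed unit returns 4.200 to the group as a whole (0.60 to each of 7 players), which exceeds 1, so the social optimum is full contribution: group total = 4.200 × 413 = 1734.60.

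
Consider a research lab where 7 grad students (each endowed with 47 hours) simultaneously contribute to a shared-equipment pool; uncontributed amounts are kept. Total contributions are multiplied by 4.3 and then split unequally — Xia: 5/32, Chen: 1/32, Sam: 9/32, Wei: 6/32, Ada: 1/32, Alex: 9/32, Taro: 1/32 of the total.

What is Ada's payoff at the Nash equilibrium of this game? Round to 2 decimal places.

59.63 hours

Player j's private return per contributed unit is 4.3 × (j's share). Contributing is weakly dominant for j when that share is at least 1/4.3 = 0.2326, and contributing 0 is dominant otherwise.
Sam and Alex clear that bar, contributing 47 each; the remaining 5 contribute 0. Total contributed: 94.
Ada keeps 47 and receives 4.3 × 94 × 1/32 = 12.63 from the shared-equipment pool, for a payoff of 59.63.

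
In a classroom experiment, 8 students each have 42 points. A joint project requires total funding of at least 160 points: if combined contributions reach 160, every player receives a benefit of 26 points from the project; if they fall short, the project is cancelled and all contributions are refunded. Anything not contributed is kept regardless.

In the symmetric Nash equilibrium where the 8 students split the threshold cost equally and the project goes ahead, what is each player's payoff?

48 points

Equal share of the threshold: 160/8 = 20.
At this profile no one gains by cutting their contribution: any cut drops the total below 160, the project is cancelled, contributions are refunded, and the deviator ends with 42, which is less than 42 − 20 + 26 = 48. Contributing more than 20 just wastes the excess. So contributing exactly 20 is a best response.
Each player's payoff: 42 − 20 + 26 = 48.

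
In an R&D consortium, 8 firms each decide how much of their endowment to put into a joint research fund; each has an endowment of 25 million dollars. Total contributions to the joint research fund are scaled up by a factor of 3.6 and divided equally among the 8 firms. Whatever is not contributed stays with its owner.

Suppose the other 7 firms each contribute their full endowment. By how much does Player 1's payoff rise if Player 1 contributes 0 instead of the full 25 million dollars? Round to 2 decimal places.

13.75 million dollars

Switching from a contribution of 25 to 0 lets Player 1 keep an extra 25 million dollars, but lowers the joint research fund by 25, which costs Player 1 their own share of that drop: 3.6/8 × 25 = 11.25.
Net gain = 25 − 11.25 = 13.75. The private return per contributed unit (0.4500) is below 1, so free-riding is indeed the best response regardless of what the others do.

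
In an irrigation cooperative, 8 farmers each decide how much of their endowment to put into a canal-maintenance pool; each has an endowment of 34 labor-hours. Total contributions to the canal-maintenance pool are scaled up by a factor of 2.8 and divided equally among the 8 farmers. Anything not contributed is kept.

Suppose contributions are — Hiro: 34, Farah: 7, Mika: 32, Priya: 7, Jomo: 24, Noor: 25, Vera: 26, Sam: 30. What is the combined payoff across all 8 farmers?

Total contributed: 34 + 7 + 32 + 7 + 24 + 25 + 26 + 30 = 185; total kept: 8 × 34 − 185 = 87.
The canal-maintenance pool pays out 2.8 × 185 = 518.00 in aggregate.
Group total = 87 + 518.00 = 605.00.

605.00 labor-hours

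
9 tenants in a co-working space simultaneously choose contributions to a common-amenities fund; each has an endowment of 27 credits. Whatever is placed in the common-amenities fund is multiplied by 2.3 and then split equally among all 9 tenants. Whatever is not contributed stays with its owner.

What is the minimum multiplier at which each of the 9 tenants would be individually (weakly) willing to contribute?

9

A contributed unit returns (multiplier)/9 to its contributor.
This reaches 1 exactly when the multiplier is 9.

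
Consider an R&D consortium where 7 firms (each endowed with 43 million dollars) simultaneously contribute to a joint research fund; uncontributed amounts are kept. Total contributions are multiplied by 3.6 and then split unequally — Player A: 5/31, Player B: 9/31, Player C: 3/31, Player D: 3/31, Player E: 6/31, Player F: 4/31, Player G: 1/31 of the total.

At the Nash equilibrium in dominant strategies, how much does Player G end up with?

47.99 million dollars

A player with share s gets back 3.6·s per unit contributed, so full contribution is dominant for anyone with s > 1/3.6 = 0.2778 and zero contribution is dominant for anyone below.
Player B alone (share 9/31) is above the threshold, contributing 43; the remaining 6 contribute 0. Total contributed: 43.
Player G keeps 43 and receives 3.6 × 43 × 1/31 = 4.99 from the joint research fund, for a payoff of 47.99.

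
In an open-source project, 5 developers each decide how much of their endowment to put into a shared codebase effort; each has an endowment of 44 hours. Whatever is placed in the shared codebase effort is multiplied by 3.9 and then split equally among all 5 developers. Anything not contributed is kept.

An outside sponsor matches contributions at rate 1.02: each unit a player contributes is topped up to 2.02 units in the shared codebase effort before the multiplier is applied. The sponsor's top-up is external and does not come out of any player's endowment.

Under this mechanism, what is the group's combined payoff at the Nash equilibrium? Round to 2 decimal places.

With the mechanism, a contributed unit returns 3.9 × 2.02 / 5 = 1.5756 per unit of net cost to the contributor — now above 1 — so contributing fully is weakly dominant for every player.
So the Nash equilibrium is full contribution by all 5; the group earns 3.9 × 2.02 × 220 = 1733.16.

1733.16 hours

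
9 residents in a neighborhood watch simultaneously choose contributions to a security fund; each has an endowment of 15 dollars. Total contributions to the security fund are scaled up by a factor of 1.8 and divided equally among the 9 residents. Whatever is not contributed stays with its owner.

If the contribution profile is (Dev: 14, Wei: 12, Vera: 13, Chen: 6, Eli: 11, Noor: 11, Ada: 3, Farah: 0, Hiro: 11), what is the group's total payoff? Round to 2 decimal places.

Total contributed: 14 + 12 + 13 + 6 + 11 + 11 + 3 + 0 + 11 = 81; total kept: 9 × 15 − 81 = 54.
The security fund pays out 1.8 × 81 = 145.80 in aggregate.
Group total = 54 + 145.80 = 199.80.

199.80 dollars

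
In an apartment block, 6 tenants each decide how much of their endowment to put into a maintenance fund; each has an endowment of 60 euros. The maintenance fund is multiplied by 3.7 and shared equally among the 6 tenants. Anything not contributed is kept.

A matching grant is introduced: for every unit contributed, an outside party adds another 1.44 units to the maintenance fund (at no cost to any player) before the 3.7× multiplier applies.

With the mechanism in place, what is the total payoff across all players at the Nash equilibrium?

With the mechanism, a contributed unit returns 3.7 × 2.44 / 6 = 1.5047 per unit of net cost to the contributor — now above 1 — so contributing fully is weakly dominant for every player.
So the Nash equilibrium is full contribution by all 6; the group earns 3.7 × 2.44 × 360 = 3250.08.

3250.08 euros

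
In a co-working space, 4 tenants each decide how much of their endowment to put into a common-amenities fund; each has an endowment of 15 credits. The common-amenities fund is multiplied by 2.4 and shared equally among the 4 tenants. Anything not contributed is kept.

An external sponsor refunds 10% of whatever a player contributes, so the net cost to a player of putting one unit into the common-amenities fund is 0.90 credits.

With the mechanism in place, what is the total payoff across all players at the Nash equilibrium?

60.00 credits

With the mechanism, a contributed unit returns (2.4/4) / 0.90 = 0.6667 per unit of net cost — still below 1 — so contributing 0 remains dominant for every player.
Everyone keeps their endowment and the group total is 4 × 15 = 60.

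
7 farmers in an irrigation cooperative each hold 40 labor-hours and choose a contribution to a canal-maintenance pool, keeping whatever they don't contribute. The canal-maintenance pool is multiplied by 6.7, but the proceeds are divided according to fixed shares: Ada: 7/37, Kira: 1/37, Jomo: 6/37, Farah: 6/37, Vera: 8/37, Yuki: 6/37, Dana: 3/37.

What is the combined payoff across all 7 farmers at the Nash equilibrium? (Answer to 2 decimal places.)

1420.00 labor-hours

Player j's private return per contributed unit is 6.7 × (j's share). Contributing is weakly dominant for j when that share is at least 1/6.7 = 0.1493, and contributing 0 is dominant otherwise.
Ada, Jomo, Farah, Vera and Yuki are above the threshold, contributing 40 each; the remaining 2 contribute 0. Total contributed: 200.
The canal-maintenance pool pays out 6.7 × 200 = 1340.00 in total (split across the unequal shares, but the aggregate is all that matters for the group sum).
The 2 free-riders keep 40 each, adding 80. Group total = 80 + 1340.00 = 1420.00.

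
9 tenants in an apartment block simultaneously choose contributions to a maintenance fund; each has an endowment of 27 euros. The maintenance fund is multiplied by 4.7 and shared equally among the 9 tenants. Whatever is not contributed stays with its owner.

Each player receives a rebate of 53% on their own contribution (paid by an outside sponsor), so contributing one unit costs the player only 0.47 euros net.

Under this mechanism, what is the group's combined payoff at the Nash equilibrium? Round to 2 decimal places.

Under the mechanism each unit contributed yields (4.7/9) / 0.47 = 1.1111 back to its contributor per unit of net cost, which exceeds 1, making full contribution the dominant choice for everyone.
At the Nash equilibrium everyone contributes 27. Group total payoff = 9 × (27 × 0.53 + 4.7 × 27) = 1270.89.

1270.89 euros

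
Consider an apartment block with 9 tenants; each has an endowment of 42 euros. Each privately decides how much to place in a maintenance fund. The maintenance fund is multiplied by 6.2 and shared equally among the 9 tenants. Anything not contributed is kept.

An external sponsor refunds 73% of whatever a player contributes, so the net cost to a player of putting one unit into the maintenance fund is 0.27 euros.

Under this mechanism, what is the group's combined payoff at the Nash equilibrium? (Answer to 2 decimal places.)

2619.54 euros

With the mechanism, a contributed unit returns (6.2/9) / 0.27 = 2.5514 per unit of net cost to the contributor — now above 1 — so contributing fully is weakly dominant for every player.
So the Nash equilibrium is full contribution by all 9; the group earns 9 × (42 × 0.73 + 6.2 × 42) = 2619.54.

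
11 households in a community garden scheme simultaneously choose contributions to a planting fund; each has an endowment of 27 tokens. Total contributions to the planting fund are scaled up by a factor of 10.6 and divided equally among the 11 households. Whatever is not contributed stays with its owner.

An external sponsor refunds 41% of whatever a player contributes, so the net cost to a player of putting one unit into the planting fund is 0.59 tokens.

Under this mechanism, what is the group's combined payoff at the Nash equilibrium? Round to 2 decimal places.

3269.97 tokens

Under the mechanism each unit contributed yields (10.6/11) / 0.59 = 1.6333 back to its contributor per unit of net cost, which exceeds 1, making full contribution the dominant choice for everyone.
At the Nash equilibrium everyone contributes 27. Group total payoff = 11 × (27 × 0.41 + 10.6 × 27) = 3269.97.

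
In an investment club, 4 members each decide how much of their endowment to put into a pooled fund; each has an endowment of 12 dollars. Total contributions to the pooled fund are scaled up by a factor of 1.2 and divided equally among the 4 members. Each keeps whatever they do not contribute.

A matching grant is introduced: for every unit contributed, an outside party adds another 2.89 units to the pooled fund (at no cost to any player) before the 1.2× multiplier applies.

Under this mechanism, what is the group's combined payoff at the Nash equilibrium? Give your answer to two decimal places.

The effective private return per unit is now 1.2 × 3.89 / 4 = 1.1670 > 1, so every player's dominant strategy flips to full contribution.
At the Nash equilibrium everyone contributes 12. Group total payoff = 1.2 × 3.89 × 48 = 224.06.

224.06 dollars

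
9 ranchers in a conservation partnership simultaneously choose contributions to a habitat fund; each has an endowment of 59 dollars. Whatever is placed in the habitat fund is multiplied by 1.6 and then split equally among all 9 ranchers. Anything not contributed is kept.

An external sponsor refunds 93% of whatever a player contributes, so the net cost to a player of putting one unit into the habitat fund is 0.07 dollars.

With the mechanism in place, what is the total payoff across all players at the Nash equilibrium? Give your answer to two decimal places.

The effective private return per unit is now (1.6/9) / 0.07 = 2.5397 > 1, so every player's dominant strategy flips to full contribution.
So the Nash equilibrium is full contribution by all 9; the group earns 9 × (59 × 0.93 + 1.6 × 59) = 1343.43.

1343.43 dollars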